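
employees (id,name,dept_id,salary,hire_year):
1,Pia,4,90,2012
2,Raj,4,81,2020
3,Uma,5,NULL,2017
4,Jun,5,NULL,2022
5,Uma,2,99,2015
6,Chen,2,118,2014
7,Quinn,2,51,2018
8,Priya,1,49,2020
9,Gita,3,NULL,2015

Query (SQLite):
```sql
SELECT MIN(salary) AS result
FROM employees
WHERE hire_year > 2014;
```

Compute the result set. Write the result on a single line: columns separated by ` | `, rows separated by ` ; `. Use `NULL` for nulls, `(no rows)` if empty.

Rows where hire_year > 2014 → salary values: [81, NULL, NULL, 99, 51, 49, NULL].
MIN of non-NULL values = 49.

49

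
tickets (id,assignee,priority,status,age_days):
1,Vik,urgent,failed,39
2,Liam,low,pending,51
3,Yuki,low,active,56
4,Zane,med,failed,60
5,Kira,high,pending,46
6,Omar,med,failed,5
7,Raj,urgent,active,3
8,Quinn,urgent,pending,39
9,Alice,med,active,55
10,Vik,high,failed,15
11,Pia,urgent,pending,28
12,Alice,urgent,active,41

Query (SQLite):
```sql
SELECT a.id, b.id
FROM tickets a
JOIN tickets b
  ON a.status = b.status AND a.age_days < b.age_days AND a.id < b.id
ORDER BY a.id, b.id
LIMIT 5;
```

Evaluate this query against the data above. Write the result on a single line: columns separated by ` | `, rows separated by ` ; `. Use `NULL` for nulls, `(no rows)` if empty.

Pairs (a,b) with same status, a.age_days < b.age_days, a.id < b.id.
status groups: active:{3,7,9,12} failed:{1,4,6,10} pending:{2,5,8,11}
Ordered by (a.id, b.id); first 5.

1 | 4 ; 6 | 10 ; 7 | 9 ; 7 | 12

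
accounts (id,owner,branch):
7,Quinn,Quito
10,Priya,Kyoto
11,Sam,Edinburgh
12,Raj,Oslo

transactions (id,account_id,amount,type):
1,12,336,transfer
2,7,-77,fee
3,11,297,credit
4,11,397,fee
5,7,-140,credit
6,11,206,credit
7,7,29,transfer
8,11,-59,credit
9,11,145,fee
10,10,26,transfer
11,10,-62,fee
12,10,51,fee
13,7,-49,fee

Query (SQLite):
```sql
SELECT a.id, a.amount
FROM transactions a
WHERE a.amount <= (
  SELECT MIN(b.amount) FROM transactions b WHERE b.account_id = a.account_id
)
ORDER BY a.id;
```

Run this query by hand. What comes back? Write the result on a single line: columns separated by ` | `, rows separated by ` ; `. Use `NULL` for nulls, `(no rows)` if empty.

1 | 336 ; 5 | -140 ; 8 | -59 ; 11 | -62

For each transactions row a, compute MIN(amount) over rows sharing a.account_id.
Keep row a if a.amount <= that per-group MIN.
  account_id=7: MIN(amount) = -140
  account_id=10: MIN(amount) = -62
  account_id=11: MIN(amount) = -59
  account_id=12: MIN(amount) = 336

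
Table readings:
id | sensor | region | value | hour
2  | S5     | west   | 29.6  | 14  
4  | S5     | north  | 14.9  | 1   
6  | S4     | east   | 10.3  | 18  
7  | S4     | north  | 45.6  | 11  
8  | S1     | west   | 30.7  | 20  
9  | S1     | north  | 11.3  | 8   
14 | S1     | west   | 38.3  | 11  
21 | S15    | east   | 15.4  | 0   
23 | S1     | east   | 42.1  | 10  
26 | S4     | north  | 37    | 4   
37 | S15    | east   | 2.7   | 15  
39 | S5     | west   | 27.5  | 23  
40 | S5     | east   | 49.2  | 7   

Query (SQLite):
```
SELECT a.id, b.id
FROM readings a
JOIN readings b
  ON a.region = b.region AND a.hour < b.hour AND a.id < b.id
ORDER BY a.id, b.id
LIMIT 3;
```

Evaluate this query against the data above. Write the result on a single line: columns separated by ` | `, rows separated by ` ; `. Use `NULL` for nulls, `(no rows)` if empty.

Pairs (a,b) with same region, a.hour < b.hour, a.id < b.id.
region groups: east:{6,21,23,37,40} north:{4,7,9,26} west:{2,8,14,39}
Ordered by (a.id, b.id); first 3.

2 | 8 ; 2 | 39 ; 4 | 7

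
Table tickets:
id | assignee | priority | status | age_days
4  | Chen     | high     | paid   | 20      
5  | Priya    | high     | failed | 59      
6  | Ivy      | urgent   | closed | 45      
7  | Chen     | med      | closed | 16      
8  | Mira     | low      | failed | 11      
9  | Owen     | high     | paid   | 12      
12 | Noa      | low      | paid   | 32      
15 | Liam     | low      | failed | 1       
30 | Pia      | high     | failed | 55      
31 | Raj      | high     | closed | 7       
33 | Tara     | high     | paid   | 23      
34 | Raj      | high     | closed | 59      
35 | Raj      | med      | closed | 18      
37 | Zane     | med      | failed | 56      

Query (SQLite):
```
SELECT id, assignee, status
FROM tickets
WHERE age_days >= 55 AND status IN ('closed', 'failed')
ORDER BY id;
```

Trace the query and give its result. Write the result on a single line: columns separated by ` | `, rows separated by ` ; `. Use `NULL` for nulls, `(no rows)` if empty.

age_days >= 55: ids {5, 30, 34, 37}
status IN ('closed', 'failed'): ids {5, 6, 7, 8, 15, 30, 31, 34, 35, 37}
Combine with AND.

5 | Priya | failed ; 30 | Pia | failed ; 34 | Raj | closed ; 37 | Zane | failed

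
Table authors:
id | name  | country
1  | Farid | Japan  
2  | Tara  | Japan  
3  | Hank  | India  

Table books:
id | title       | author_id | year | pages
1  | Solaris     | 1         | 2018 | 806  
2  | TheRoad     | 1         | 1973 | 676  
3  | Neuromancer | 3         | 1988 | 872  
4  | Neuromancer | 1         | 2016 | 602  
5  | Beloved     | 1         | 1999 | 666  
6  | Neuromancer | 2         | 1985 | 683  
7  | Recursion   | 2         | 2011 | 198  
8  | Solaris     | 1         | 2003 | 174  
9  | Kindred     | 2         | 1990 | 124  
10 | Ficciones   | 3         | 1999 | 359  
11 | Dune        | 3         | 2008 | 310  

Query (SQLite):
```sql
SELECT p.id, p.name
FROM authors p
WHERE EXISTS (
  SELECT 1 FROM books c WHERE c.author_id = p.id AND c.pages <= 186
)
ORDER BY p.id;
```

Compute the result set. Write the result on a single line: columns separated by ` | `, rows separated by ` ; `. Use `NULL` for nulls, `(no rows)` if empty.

1 | Farid ; 2 | Tara

For each authors row, check whether any books with matching author_id has pages <= 186.
Keep rows where that is true.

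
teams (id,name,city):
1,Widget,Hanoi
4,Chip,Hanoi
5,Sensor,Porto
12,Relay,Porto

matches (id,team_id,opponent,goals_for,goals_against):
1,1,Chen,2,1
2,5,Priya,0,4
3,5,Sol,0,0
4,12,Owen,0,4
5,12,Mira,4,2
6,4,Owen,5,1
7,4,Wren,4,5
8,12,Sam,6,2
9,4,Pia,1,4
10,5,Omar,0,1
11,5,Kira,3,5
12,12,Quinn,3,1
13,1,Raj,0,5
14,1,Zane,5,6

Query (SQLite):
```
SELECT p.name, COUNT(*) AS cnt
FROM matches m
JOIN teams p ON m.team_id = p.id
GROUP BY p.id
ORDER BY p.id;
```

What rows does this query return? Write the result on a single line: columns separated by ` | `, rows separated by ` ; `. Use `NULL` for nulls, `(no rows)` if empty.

Widget | 3 ; Chip | 3 ; Sensor | 4 ; Relay | 4

Join each matches row to its teams via team_id.
Group joined rows by teams.id; compute COUNT(*) per group.
  1: ids {1, 13, 14} → COUNT(*)=3
  4: ids {6, 7, 9} → COUNT(*)=3
  5: ids {2, 3, 10, 11} → COUNT(*)=4
  12: ids {4, 5, 8, 12} → COUNT(*)=4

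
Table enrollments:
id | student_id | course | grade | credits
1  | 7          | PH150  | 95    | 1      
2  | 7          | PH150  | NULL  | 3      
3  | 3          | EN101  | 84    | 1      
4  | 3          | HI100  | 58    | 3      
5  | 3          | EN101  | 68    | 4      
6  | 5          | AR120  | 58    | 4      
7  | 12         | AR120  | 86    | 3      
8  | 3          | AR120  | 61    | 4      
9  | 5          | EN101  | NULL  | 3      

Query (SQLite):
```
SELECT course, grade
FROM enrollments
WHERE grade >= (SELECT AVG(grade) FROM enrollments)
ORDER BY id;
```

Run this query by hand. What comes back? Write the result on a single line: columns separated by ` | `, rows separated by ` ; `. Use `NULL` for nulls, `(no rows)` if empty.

Scalar subquery: AVG(grade) over all enrollments rows = 72.857143 (≈; comparison uses full precision).
Keep rows where grade >= that value.

PH150 | 95 ; EN101 | 84 ; AR120 | 86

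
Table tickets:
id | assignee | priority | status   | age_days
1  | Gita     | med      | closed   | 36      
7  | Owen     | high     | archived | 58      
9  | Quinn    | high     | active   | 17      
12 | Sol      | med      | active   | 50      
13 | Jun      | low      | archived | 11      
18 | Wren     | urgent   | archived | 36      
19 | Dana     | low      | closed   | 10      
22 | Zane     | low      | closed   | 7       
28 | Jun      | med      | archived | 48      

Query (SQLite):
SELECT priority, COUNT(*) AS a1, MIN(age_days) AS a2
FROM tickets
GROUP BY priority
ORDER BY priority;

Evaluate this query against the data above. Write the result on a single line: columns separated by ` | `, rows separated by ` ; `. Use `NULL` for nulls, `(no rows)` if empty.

Group tickets by priority.
Per group compute: COUNT(*), MIN(age_days).
  high: ids {7, 9} → COUNT(*)=2, MIN(age_days)=17
  low: ids {13, 19, 22} → COUNT(*)=3, MIN(age_days)=7
  med: ids {1, 12, 28} → COUNT(*)=3, MIN(age_days)=36
  urgent: ids {18} → COUNT(*)=1, MIN(age_days)=36

high | 2 | 17 ; low | 3 | 7 ; med | 3 | 36 ; urgent | 1 | 36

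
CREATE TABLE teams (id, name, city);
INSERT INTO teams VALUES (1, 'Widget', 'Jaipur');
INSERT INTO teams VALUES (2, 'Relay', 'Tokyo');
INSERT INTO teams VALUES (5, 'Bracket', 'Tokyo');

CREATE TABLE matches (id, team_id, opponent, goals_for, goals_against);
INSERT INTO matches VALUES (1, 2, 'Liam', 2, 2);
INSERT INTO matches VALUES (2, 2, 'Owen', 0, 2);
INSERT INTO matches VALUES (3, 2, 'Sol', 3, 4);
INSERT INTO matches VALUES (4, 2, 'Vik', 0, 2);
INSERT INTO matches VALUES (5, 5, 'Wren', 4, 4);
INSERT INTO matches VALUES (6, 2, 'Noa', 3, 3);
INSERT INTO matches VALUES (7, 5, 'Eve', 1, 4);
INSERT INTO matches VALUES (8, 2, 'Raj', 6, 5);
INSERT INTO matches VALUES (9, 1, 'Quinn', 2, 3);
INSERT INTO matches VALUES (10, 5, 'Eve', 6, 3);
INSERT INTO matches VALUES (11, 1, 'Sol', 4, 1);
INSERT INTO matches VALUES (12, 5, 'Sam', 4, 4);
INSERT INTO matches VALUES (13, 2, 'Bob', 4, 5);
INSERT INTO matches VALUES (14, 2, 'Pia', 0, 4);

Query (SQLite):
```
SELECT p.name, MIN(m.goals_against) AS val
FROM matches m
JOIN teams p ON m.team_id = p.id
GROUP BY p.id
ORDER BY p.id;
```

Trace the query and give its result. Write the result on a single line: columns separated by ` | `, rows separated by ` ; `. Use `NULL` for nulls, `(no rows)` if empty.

Widget | 1 ; Relay | 2 ; Bracket | 3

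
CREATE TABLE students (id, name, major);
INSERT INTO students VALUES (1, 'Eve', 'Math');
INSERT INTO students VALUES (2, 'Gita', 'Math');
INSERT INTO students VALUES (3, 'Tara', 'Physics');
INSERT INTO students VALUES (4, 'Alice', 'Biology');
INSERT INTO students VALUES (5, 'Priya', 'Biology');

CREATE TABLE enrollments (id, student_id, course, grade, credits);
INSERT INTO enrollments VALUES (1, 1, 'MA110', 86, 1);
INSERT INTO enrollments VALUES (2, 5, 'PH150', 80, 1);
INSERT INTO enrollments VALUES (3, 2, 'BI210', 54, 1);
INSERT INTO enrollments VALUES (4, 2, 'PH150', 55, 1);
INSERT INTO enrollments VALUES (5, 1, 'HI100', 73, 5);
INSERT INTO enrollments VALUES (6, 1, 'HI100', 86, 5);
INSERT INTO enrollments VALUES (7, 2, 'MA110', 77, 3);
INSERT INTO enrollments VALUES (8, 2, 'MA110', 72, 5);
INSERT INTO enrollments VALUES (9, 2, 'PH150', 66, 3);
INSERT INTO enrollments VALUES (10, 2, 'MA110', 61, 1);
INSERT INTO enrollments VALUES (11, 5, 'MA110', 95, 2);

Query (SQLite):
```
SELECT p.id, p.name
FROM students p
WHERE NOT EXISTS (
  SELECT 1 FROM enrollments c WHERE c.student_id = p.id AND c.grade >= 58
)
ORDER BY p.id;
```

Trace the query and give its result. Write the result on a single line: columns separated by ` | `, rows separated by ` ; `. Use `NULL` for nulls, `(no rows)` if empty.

3 | Tara ; 4 | Alice

For each students row, check whether any enrollments with matching student_id has grade >= 58.
Keep rows where that is false.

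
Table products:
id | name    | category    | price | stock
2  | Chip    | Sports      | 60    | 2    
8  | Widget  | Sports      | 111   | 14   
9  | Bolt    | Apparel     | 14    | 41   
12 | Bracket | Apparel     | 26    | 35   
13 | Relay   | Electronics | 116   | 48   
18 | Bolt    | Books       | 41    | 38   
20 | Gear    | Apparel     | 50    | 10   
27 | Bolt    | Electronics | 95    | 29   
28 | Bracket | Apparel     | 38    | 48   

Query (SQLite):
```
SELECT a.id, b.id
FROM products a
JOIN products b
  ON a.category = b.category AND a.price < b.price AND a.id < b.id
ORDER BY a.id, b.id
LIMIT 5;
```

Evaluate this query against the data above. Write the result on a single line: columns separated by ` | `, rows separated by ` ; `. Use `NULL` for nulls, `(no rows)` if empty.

Pairs (a,b) with same category, a.price < b.price, a.id < b.id.
category groups: Apparel:{9,12,20,28} Books:{18} Electronics:{13,27} Sports:{2,8}
Ordered by (a.id, b.id); first 5.

2 | 8 ; 9 | 12 ; 9 | 20 ; 9 | 28 ; 12 | 20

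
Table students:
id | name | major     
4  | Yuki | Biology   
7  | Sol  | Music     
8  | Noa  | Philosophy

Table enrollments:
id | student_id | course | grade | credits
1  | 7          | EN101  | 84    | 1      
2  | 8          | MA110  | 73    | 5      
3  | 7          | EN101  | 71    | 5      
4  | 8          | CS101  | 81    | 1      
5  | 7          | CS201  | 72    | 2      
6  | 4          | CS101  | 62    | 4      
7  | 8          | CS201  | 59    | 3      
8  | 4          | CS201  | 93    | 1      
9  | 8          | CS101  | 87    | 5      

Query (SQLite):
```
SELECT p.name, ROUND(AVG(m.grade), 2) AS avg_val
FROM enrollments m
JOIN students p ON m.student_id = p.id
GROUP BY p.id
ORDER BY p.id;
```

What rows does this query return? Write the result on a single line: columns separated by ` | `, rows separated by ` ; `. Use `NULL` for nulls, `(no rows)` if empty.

Join each enrollments row to its students via student_id.
Group joined rows by students.id; compute ROUND(AVG(m.grade), 2) per group.
  4: ids {6, 8} → ROUND(AVG(m.grade), 2)=77.5
  7: ids {1, 3, 5} → ROUND(AVG(m.grade), 2)=75.67
  8: ids {2, 4, 7, 9} → ROUND(AVG(m.grade), 2)=75

Yuki | 77.5 ; Sol | 75.67 ; Noa | 75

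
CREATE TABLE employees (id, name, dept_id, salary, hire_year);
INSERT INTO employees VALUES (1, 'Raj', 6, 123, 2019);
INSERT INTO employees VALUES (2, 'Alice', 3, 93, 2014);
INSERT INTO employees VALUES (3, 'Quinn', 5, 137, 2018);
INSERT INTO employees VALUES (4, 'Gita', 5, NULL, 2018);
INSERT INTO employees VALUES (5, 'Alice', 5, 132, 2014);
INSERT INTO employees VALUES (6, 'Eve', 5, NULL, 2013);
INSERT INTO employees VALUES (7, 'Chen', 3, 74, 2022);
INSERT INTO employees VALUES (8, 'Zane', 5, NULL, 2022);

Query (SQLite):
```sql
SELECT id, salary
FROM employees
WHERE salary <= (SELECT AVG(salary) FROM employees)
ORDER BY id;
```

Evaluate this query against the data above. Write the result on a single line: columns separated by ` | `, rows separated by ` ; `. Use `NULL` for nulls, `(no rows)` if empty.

Scalar subquery: AVG(salary) over all employees rows = 111.8.
Keep rows where salary <= that value.

2 | 93 ; 7 | 74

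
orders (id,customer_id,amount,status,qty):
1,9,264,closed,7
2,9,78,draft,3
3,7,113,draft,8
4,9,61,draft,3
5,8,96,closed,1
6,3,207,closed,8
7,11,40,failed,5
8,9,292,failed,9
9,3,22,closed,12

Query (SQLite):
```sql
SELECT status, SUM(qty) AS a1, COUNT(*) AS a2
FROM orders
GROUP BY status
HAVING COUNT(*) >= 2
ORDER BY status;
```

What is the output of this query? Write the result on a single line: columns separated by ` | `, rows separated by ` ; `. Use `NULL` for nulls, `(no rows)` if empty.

closed | 28 | 4 ; draft | 14 | 3 ; failed | 14 | 2

Group orders by status.
Per group compute: SUM(qty), COUNT(*).
HAVING: drop groups with fewer than 2 rows.
  closed: ids {1, 5, 6, 9} → SUM(qty)=28, COUNT(*)=4
  draft: ids {2, 3, 4} → SUM(qty)=14, COUNT(*)=3
  failed: ids {7, 8} → SUM(qty)=14, COUNT(*)=2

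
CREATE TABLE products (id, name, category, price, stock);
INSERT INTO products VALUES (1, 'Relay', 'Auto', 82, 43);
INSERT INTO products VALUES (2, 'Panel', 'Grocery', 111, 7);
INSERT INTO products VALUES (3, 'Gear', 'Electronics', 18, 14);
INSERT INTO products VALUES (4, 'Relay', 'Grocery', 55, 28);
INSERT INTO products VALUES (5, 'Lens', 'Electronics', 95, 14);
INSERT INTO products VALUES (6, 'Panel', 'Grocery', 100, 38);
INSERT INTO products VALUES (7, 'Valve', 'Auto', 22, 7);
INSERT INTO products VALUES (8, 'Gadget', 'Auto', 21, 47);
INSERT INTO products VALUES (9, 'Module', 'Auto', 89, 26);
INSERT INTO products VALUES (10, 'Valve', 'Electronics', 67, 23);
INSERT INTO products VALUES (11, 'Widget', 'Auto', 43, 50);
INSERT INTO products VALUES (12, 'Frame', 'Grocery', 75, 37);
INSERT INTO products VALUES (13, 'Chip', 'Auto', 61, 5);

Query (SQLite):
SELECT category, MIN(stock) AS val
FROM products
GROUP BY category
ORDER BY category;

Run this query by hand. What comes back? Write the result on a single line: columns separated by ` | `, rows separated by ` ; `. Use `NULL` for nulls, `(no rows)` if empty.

Partition products by category; compute MIN(stock) within each group.
  Auto: ids {1, 7, 8, 9, 11, 13} → MIN(stock)=5
  Electronics: ids {3, 5, 10} → MIN(stock)=14
  Grocery: ids {2, 4, 6, 12} → MIN(stock)=7

Auto | 5 ; Electronics | 14 ; Grocery | 7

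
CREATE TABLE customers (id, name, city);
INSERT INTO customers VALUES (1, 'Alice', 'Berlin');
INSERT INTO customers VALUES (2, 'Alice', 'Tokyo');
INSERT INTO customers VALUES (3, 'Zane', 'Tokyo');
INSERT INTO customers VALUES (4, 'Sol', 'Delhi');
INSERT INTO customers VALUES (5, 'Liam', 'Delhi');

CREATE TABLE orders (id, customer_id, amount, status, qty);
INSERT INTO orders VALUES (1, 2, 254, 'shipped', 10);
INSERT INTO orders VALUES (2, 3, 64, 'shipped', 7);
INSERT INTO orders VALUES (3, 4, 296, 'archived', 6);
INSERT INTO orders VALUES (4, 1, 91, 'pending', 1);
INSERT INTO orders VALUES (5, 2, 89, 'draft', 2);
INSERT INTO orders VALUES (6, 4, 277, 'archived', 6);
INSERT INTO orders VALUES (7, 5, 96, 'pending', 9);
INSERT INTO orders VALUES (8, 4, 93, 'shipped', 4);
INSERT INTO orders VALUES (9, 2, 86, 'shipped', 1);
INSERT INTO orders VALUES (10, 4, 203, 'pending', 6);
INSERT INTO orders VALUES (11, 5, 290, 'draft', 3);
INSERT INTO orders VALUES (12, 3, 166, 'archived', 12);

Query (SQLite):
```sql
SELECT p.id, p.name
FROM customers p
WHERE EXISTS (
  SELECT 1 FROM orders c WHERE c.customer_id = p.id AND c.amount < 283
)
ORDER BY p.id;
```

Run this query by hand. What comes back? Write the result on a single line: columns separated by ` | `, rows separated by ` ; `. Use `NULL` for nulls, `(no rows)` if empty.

For each customers row, check whether any orders with matching customer_id has amount < 283.
Keep rows where that is true.

1 | Alice ; 2 | Alice ; 3 | Zane ; 4 | Sol ; 5 | Liam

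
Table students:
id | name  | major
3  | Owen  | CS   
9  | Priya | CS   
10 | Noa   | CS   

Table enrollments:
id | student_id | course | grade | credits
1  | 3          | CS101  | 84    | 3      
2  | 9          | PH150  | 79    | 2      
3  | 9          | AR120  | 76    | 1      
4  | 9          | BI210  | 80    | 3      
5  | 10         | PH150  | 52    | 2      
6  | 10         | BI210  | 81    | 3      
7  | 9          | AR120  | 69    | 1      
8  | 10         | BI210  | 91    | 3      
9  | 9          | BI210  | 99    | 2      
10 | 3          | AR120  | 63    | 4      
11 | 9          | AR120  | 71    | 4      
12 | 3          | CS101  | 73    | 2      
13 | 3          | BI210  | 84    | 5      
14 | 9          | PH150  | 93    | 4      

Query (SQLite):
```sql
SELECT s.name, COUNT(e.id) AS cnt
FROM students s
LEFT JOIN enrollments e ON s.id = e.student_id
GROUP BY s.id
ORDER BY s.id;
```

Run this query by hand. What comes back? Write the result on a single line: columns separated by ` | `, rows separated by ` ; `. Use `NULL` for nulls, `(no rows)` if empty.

Owen | 4 ; Priya | 7 ; Noa | 3

LEFT JOIN keeps every students row; unmatched ones get NULL for enrollments columns.
Group by students.id and compute COUNT(e.id). COUNT(col) of an all-NULL group is 0.
  3: ids {1, 10, 12, 13} → COUNT(e.id)=4
  9: ids {2, 3, 4, 7, 9, 11, 14} → COUNT(e.id)=7
  10: ids {5, 6, 8} → COUNT(e.id)=3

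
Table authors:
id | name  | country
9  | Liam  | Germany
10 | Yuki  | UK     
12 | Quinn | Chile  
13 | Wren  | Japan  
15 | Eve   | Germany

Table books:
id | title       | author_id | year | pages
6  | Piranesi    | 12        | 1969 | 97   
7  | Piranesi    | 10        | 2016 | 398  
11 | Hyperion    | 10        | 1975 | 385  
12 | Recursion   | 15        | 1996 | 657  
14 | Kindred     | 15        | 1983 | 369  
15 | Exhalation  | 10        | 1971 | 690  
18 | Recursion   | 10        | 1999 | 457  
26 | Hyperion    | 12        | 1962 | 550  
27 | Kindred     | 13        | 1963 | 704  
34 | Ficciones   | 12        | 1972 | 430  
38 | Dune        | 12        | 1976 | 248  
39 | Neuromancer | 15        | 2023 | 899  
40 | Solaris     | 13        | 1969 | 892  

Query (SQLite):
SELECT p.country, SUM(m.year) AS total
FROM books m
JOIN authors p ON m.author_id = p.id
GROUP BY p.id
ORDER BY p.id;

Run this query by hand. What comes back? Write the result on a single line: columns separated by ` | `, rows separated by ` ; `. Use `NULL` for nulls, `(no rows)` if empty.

UK | 7961 ; Chile | 7879 ; Japan | 3932 ; Germany | 6002

Join each books row to its authors via author_id.
Group joined rows by authors.id; compute SUM(m.year) per group.
  10: ids {7, 11, 15, 18} → SUM(m.year)=7961
  12: ids {6, 26, 34, 38} → SUM(m.year)=7879
  13: ids {27, 40} → SUM(m.year)=3932
  15: ids {12, 14, 39} → SUM(m.year)=6002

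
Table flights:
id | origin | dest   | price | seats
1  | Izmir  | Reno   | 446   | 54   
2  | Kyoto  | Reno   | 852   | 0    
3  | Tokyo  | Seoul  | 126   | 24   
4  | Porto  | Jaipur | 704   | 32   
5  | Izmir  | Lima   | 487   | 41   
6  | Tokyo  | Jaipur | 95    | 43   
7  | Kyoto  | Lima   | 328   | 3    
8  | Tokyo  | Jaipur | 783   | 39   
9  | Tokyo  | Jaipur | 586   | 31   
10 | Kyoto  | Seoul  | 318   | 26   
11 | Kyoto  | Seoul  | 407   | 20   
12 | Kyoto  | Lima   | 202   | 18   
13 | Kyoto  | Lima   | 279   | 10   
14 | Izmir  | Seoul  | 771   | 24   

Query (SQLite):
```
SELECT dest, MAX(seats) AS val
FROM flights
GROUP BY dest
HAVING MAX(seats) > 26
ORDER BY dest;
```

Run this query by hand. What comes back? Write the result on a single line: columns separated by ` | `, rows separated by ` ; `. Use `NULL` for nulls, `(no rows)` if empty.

Jaipur | 43 ; Lima | 41 ; Reno | 54

Partition flights by dest; compute MAX(seats) within each group.
HAVING: keep groups where MAX(seats) > 26.
  Jaipur: ids {4, 6, 8, 9} → MAX(seats)=43
  Lima: ids {5, 7, 12, 13} → MAX(seats)=41
  Reno: ids {1, 2} → MAX(seats)=54
  Seoul: ids {3, 10, 11, 14} → MAX(seats)=26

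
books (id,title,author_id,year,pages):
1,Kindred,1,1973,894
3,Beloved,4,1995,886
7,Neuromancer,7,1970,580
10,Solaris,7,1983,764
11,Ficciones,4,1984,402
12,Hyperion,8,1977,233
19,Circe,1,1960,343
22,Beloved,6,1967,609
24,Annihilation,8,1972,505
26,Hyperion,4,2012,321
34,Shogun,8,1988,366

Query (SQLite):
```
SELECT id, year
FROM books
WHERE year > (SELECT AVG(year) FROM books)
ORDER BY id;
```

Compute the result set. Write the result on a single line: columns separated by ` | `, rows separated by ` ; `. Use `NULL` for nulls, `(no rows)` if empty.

3 | 1995 ; 10 | 1983 ; 11 | 1984 ; 26 | 2012 ; 34 | 1988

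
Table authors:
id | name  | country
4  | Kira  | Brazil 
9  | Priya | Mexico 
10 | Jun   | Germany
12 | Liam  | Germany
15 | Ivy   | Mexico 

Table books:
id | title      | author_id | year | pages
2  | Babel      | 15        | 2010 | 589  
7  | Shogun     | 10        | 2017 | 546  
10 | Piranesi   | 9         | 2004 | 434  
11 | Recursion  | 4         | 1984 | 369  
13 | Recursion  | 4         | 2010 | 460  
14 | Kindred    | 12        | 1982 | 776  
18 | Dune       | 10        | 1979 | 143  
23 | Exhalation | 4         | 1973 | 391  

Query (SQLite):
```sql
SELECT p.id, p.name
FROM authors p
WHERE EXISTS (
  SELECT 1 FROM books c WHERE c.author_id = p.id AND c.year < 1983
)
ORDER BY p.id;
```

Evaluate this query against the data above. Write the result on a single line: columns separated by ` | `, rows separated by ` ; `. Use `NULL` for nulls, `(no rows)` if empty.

4 | Kira ; 10 | Jun ; 12 | Liam

For each authors row, check whether any books with matching author_id has year < 1983.
Keep rows where that is true.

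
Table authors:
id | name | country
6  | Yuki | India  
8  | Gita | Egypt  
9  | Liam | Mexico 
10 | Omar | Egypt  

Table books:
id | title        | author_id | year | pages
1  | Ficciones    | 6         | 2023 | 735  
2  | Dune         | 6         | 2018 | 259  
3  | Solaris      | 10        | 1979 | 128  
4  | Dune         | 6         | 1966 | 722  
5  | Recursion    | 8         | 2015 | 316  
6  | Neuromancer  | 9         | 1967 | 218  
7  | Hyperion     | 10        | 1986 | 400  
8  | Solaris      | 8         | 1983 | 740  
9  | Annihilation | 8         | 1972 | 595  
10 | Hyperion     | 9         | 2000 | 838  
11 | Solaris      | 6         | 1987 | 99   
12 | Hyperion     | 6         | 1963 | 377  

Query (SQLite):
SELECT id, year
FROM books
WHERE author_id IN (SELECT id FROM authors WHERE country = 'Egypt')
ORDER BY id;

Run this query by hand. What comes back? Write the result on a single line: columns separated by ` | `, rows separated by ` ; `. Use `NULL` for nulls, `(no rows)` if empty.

Inner query: authors.id where country = 'Egypt'.
Outer: keep books rows whose author_id is in that set.
Inner query → {8, 10}

3 | 1979 ; 5 | 2015 ; 7 | 1986 ; 8 | 1983 ; 9 | 1972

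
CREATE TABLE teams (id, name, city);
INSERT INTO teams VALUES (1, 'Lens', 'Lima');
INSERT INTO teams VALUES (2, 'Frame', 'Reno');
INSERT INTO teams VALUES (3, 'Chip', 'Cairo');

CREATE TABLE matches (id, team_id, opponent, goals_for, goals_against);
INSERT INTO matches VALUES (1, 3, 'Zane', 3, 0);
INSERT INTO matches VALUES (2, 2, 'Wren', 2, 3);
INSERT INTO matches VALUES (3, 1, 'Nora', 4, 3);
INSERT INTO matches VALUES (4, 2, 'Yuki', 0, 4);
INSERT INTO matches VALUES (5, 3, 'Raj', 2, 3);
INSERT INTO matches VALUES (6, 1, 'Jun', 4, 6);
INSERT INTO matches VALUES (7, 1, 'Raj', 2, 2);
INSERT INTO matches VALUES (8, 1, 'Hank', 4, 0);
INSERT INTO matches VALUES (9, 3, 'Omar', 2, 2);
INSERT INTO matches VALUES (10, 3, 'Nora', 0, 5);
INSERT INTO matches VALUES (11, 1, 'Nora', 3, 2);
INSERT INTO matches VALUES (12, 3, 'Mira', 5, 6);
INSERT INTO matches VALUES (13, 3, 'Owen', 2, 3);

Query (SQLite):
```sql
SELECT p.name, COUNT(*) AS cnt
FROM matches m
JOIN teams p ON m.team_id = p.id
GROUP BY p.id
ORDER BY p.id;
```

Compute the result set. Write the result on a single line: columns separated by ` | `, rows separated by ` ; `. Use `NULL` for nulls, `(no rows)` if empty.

Join each matches row to its teams via team_id.
Group joined rows by teams.id; compute COUNT(*) per group.
  1: ids {3, 6, 7, 8, 11} → COUNT(*)=5
  2: ids {2, 4} → COUNT(*)=2
  3: ids {1, 5, 9, 10, 12, 13} → COUNT(*)=6

Lens | 5 ; Frame | 2 ; Chip | 6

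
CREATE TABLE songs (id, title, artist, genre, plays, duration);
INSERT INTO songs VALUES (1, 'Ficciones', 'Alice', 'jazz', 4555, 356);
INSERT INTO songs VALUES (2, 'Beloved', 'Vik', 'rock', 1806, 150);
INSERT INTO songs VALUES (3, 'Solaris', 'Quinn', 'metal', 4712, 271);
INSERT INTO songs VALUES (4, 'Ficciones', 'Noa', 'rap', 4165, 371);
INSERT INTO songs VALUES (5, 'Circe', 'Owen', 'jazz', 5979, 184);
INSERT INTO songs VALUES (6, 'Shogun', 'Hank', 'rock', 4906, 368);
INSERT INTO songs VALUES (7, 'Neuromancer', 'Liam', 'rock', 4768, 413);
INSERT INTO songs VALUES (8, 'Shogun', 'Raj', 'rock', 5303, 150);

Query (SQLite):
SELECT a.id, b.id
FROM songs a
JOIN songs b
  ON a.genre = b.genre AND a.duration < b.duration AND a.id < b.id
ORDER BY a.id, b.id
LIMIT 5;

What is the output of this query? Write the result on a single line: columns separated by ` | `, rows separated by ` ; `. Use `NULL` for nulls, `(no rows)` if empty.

Pairs (a,b) with same genre, a.duration < b.duration, a.id < b.id.
genre groups: jazz:{1,5} metal:{3} rap:{4} rock:{2,6,7,8}
Ordered by (a.id, b.id); first 5.

2 | 6 ; 2 | 7 ; 6 | 7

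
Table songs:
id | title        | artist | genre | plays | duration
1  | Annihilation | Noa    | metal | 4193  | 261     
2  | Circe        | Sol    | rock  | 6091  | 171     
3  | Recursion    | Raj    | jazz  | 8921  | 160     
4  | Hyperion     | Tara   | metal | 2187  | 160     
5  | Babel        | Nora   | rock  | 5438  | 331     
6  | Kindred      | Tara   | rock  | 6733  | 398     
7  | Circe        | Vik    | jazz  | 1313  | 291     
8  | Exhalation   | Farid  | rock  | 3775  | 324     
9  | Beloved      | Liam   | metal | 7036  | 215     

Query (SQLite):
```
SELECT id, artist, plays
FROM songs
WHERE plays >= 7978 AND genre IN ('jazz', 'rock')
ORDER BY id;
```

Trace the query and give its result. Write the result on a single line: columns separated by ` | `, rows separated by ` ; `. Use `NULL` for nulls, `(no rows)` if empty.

plays >= 7978: ids {3}
genre IN ('jazz', 'rock'): ids {2, 3, 5, 6, 7, 8}
Combine with AND.

3 | Raj | 8921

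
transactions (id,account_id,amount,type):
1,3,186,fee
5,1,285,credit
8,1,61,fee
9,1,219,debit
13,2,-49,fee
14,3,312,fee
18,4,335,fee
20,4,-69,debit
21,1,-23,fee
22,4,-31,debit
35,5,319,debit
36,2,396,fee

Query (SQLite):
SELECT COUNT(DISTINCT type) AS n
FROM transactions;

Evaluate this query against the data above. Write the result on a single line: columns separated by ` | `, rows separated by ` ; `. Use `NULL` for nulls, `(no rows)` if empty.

3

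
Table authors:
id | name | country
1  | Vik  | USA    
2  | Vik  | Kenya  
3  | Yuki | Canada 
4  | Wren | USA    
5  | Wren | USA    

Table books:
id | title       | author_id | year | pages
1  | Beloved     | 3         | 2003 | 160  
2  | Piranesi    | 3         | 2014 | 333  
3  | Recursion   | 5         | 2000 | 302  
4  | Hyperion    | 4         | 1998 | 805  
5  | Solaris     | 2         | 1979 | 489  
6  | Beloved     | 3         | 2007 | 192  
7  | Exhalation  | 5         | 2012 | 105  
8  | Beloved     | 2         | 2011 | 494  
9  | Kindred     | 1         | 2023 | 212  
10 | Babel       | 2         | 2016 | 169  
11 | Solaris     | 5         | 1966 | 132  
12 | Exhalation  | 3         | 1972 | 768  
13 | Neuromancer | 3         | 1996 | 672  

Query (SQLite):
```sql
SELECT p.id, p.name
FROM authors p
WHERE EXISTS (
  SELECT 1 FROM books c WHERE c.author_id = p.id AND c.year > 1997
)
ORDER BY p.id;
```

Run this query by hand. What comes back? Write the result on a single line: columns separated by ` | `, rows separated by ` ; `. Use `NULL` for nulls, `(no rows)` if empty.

For each authors row, check whether any books with matching author_id has year > 1997.
Keep rows where that is true.

1 | Vik ; 2 | Vik ; 3 | Yuki ; 4 | Wren ; 5 | Wren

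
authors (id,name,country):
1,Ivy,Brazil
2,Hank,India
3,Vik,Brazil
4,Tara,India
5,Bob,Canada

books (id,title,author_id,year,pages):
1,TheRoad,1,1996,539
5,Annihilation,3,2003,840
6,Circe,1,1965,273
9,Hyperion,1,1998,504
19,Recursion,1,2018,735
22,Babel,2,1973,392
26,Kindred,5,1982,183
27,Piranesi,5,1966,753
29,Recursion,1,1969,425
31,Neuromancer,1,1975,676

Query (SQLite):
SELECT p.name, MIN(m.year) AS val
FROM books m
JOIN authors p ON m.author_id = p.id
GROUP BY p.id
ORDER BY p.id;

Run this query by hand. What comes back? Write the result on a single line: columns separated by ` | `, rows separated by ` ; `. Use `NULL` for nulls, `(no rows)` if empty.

Ivy | 1965 ; Hank | 1973 ; Vik | 2003 ; Bob | 1966

Join each books row to its authors via author_id.
Group joined rows by authors.id; compute MIN(m.year) per group.
  1: ids {1, 6, 9, 19, 29, 31} → MIN(m.year)=1965
  2: ids {22} → MIN(m.year)=1973
  3: ids {5} → MIN(m.year)=2003
  5: ids {26, 27} → MIN(m.year)=1966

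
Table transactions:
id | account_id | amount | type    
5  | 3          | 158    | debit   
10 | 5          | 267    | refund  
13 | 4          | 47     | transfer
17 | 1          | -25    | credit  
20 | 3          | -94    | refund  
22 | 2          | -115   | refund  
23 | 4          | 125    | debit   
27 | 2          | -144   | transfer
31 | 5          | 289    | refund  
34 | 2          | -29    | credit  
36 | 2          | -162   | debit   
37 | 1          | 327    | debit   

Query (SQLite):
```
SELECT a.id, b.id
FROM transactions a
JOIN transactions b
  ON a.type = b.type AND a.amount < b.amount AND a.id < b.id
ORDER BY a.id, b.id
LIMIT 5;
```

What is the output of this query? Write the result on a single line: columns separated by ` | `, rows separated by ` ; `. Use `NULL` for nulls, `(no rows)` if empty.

5 | 37 ; 10 | 31 ; 20 | 31 ; 22 | 31 ; 23 | 37

Pairs (a,b) with same type, a.amount < b.amount, a.id < b.id.
type groups: credit:{17,34} debit:{5,23,36,37} refund:{10,20,22,31} transfer:{13,27}
Ordered by (a.id, b.id); first 5.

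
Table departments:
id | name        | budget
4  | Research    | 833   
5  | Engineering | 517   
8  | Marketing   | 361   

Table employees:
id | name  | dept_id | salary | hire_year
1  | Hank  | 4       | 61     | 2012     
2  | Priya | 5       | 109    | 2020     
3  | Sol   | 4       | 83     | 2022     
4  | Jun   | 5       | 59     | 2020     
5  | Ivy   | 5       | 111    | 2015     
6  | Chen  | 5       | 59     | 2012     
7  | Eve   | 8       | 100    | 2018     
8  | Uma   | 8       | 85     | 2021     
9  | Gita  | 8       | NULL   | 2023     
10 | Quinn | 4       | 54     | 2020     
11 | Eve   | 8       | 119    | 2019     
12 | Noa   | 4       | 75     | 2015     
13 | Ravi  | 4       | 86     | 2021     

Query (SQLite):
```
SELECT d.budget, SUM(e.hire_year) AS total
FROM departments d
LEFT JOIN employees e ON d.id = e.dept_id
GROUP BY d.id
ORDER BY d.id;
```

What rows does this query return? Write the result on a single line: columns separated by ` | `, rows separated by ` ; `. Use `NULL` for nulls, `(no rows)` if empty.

833 | 10090 ; 517 | 8067 ; 361 | 8081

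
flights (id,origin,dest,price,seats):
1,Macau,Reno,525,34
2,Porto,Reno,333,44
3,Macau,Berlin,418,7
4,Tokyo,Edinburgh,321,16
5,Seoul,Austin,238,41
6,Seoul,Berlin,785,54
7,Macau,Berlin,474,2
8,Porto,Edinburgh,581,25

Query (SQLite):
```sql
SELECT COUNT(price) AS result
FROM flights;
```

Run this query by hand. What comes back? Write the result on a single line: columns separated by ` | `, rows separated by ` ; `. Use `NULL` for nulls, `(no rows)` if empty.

All price values: [525, 333, 418, 321, 238, 785, 474, 581].
COUNT(price) counts non-NULL values → 8.

8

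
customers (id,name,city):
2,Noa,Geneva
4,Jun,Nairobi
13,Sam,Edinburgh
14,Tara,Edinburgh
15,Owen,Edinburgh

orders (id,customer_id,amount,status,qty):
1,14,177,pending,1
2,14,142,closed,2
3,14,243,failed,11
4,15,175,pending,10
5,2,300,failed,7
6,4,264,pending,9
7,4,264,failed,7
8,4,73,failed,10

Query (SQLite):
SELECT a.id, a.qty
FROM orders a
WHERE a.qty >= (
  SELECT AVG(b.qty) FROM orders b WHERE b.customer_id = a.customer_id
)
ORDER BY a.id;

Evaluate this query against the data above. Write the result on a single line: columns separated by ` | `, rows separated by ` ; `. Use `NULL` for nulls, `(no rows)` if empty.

3 | 11 ; 4 | 10 ; 5 | 7 ; 6 | 9 ; 8 | 10

For each orders row a, compute AVG(qty) over rows sharing a.customer_id.
Keep row a if a.qty >= that per-group AVG.
  customer_id=2: AVG(qty) = 7.0
  customer_id=4: AVG(qty) = 8.666667
  customer_id=14: AVG(qty) = 4.666667
  customer_id=15: AVG(qty) = 10.0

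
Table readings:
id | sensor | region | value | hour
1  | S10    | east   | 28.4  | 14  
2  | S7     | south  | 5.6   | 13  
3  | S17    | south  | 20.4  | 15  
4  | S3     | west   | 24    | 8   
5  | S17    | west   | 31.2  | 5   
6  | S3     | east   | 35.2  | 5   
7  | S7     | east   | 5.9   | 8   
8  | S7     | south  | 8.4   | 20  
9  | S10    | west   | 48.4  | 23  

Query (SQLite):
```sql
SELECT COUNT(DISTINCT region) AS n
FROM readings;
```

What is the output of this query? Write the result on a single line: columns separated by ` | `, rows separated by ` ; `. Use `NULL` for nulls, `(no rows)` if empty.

Count distinct non-NULL region values.

3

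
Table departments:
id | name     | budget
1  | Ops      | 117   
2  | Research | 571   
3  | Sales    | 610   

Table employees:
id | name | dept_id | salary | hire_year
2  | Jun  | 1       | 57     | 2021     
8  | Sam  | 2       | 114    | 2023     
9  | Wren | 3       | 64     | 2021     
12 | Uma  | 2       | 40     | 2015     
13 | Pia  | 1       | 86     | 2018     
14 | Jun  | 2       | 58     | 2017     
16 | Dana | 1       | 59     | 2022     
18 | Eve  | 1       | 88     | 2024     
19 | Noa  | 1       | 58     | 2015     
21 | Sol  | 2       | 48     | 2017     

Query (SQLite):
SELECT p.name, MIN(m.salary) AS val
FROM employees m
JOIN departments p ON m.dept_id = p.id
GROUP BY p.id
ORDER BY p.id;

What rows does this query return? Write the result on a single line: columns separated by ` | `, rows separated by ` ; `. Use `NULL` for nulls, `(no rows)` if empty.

Join each employees row to its departments via dept_id.
Group joined rows by departments.id; compute MIN(m.salary) per group.
  1: ids {2, 13, 16, 18, 19} → MIN(m.salary)=57
  2: ids {8, 12, 14, 21} → MIN(m.salary)=40
  3: ids {9} → MIN(m.salary)=64

Ops | 57 ; Research | 40 ; Sales | 64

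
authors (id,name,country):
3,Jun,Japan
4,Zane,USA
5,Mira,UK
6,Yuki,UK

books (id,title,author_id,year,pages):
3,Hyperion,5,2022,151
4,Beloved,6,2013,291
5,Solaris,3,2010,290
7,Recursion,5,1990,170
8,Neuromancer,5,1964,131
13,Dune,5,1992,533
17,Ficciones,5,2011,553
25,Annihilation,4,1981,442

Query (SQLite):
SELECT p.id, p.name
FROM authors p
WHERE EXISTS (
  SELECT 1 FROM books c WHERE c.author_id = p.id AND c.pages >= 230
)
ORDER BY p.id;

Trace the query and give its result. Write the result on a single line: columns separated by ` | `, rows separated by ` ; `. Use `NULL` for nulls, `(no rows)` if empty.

For each authors row, check whether any books with matching author_id has pages >= 230.
Keep rows where that is true.

3 | Jun ; 4 | Zane ; 5 | Mira ; 6 | Yuki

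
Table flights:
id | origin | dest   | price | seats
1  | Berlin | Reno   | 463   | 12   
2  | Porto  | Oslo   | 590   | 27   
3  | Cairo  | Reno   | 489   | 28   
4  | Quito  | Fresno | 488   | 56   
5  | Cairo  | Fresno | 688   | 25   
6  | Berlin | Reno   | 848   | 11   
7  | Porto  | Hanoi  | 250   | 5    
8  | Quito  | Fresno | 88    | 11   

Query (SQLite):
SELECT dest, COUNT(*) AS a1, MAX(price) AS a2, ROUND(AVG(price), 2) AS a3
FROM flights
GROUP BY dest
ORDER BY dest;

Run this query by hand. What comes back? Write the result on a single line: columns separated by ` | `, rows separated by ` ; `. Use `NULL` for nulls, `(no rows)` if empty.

Group flights by dest.
Per group compute: COUNT(*), MAX(price), ROUND(AVG(price), 2).
  Fresno: ids {4, 5, 8} → COUNT(*)=3, MAX(price)=688, ROUND(AVG(price), 2)=421.33
  Hanoi: ids {7} → COUNT(*)=1, MAX(price)=250, ROUND(AVG(price), 2)=250
  Oslo: ids {2} → COUNT(*)=1, MAX(price)=590, ROUND(AVG(price), 2)=590
  Reno: ids {1, 3, 6} → COUNT(*)=3, MAX(price)=848, ROUND(AVG(price), 2)=600

Fresno | 3 | 688 | 421.33 ; Hanoi | 1 | 250 | 250 ; Oslo | 1 | 590 | 590 ; Reno | 3 | 848 | 600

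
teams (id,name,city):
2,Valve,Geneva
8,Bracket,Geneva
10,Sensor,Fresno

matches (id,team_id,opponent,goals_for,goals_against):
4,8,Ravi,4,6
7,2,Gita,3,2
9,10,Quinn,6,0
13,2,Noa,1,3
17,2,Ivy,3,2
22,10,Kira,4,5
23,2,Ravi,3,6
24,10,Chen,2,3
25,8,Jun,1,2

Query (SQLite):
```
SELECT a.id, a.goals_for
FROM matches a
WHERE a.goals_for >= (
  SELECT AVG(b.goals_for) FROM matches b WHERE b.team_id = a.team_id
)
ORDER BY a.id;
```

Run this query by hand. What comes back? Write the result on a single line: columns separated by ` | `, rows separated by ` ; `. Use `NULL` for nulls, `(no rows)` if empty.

4 | 4 ; 7 | 3 ; 9 | 6 ; 17 | 3 ; 22 | 4 ; 23 | 3

For each matches row a, compute AVG(goals_for) over rows sharing a.team_id.
Keep row a if a.goals_for >= that per-group AVG.
  team_id=2: AVG(goals_for) = 2.5
  team_id=8: AVG(goals_for) = 2.5
  team_id=10: AVG(goals_for) = 4.0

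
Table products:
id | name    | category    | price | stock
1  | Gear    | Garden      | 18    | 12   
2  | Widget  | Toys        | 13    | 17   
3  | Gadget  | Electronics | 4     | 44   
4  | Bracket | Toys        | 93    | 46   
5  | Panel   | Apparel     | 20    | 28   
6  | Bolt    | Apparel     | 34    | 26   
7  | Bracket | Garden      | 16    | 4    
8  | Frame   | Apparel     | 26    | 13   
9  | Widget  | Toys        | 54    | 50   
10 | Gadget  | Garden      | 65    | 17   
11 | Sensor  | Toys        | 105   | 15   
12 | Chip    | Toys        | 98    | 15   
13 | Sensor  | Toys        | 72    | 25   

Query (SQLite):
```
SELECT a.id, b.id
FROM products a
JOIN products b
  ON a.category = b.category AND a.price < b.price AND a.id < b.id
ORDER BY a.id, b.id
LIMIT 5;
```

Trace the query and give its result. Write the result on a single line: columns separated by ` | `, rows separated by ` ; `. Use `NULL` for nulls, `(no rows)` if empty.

Pairs (a,b) with same category, a.price < b.price, a.id < b.id.
category groups: Apparel:{5,6,8} Electronics:{3} Garden:{1,7,10} Toys:{2,4,9,11,12,13}
Ordered by (a.id, b.id); first 5.

1 | 10 ; 2 | 4 ; 2 | 9 ; 2 | 11 ; 2 | 12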